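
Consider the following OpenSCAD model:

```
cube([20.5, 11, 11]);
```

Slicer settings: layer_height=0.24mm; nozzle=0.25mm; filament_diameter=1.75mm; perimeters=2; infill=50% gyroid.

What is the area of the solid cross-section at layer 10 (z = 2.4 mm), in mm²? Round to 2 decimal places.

At z = 2.4 mm: the cube is present — its section is the full 20.5×11 rectangle (area 225.50 mm²). Overall, the cross-section is a single solid region. Net area = 225.50 mm².

225.50 mm²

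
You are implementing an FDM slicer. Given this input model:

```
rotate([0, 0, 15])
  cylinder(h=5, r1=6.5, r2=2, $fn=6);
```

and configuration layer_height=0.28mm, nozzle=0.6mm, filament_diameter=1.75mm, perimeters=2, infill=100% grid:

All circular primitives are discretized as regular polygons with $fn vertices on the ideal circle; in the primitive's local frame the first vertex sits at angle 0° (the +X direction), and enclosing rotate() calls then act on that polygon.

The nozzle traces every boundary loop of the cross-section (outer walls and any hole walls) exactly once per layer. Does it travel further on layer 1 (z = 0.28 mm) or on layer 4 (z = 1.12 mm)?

Layer 1 (z = 0.28): the cone: at t=0.056 of its height the radius interpolates to r₁+(r₂−r₁)t = 6.248, giving a regular 6-gon of that circumradius (perimeter = 2·6·6.248·sin(180°/6) = 37.49 mm); (rotated 15° about Z; rotation is an isometry so areas/perimeters/island counts are preserved). So its perimeter = 37.49 mm. Layer 4 (z = 1.12): the cone (r1=6.5→r2=2) has section circumradius 5.492 here — a regular 6-gon (perimeter = 2·6·5.492·sin(180°/6) = 32.95 mm); (rotated 15° about Z; rotation is an isometry so areas/perimeters/island counts are preserved). So its perimeter = 32.95 mm. Layer 1 is larger (37.49 vs 32.95 mm).

layer 1 (z = 0.28 mm)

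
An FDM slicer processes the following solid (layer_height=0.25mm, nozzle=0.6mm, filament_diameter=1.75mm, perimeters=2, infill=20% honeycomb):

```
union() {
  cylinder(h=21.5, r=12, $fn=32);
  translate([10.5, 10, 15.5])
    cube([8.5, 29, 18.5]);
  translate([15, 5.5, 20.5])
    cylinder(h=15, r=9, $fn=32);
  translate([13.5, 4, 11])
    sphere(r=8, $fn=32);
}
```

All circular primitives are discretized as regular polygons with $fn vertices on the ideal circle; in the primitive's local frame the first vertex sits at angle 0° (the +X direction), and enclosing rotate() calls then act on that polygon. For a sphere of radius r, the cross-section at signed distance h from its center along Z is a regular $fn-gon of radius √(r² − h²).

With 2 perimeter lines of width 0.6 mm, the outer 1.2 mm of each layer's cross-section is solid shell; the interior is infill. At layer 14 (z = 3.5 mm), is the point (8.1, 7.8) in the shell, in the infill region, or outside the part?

shell

At z = 3.5 mm: the r=12 cylinder gives a regular 32-gon of circumradius 12 (constant along its height); the cube at (10.5, 10) does not reach this height (z outside [15.5, 34]); the cylinder at (15, 5.5) does not reach this height (z outside [20.5, 35.5]); the sphere at (13.5, 4): section is a regular 32-gon, circumradius = √(r²−h²) = √(8²−7.5²) = 2.784; Taking the union: the regions partially overlap (shared area 1.48 mm²), so overlapping operands fuse into one piece — 1 connected region. Overall, the cross-section is a single solid region. The nearest boundary edge runs (8.49, 8.49)→(9.98, 6.67); distance from the point to it = 0.73 mm. The point is inside the cross-section, 0.73 mm from the nearest boundary — within the 1.2 mm shell band (2 × 0.6).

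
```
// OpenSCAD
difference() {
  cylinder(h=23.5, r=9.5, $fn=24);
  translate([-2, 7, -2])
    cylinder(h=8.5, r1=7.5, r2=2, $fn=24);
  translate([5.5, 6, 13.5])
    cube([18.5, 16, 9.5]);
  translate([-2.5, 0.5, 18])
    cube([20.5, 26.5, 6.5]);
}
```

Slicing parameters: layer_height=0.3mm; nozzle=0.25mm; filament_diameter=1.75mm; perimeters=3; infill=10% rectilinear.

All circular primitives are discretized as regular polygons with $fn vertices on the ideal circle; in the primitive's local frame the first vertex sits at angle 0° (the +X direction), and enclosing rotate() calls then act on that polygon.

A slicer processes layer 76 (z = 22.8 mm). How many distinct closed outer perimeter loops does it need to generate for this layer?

1

At z = 22.8 mm: the r=9.5 cylinder gives a regular 24-gon of circumradius 9.5 (constant along its height); the cone at (-2, 7) is absent (z outside [-2, 6.5]); the 18.5×16 cube at (5.5, 6) contributes its full rectangle; the 20.5×26.5 cube at (-2.5, 0.5) contributes its full rectangle; Subtracting the remaining from the first: starting from the r=9.5 cylinder, the 18.5×16 cube at (5.5, 6) partially overlaps it — only the 1.64 mm² overlap (of its 296.00 mm²) is removed, clipping the outline; the 20.5×26.5 cube at (-2.5, 0.5) partially overlaps it — only the 85.79 mm² overlap (of its 543.25 mm²) is removed, clipping the outline — 1 connected region. The result has 1 disconnected region.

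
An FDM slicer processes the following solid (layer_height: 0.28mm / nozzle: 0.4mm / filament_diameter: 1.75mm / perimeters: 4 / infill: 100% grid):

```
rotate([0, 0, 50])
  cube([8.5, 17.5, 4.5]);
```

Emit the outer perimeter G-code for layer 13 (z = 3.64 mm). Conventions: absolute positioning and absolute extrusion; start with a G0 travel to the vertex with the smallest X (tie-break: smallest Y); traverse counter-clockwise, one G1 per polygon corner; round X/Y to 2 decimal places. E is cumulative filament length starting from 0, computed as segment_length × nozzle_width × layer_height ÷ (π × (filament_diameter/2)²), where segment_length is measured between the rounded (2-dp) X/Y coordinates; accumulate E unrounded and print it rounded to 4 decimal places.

G0 X-13.41 Y11.25 Z3.64
G1 X0.00 Y0.00 E0.8151
G1 X5.46 Y6.51 E1.2107
G1 X-7.94 Y17.76 E2.0254
G1 X-13.41 Y11.25 E2.4213

At z = 3.64 mm: the cube is present — its section is the full 8.5×17.5 rectangle; (whole slice rotated 50° about Z — lengths, areas and connectivity unchanged). The outline is a single polygon with 4 vertices. Extrusion per mm of travel: 0.4 × 0.28 / (π × 0.875²) = 0.046564. Accumulating E over each segment gives final E = 2.4213.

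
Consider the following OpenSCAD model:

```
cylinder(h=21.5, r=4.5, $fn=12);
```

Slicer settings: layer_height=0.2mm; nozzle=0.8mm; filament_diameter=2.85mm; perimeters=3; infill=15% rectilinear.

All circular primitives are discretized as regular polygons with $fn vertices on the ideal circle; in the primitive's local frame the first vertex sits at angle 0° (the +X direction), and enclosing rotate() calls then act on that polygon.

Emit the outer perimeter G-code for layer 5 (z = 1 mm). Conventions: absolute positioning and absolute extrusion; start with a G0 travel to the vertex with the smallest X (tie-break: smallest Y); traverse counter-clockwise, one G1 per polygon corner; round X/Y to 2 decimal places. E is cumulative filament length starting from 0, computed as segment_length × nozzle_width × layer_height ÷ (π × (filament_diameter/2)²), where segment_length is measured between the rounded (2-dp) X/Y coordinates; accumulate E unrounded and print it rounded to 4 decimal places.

At z = 1 mm: the r=4.5 cylinder contributes a regular 12-gon of circumradius 4.5. The outline is a single polygon with 12 vertices. Extrusion per mm of travel: 0.8 × 0.2 / (π × 1.425²) = 0.025081. Accumulating E over each segment gives final E = 0.7013.

G0 X-4.50 Y0.00 Z1.00
G1 X-3.90 Y-2.25 E0.0584
G1 X-2.25 Y-3.90 E0.1169
G1 X0.00 Y-4.50 E0.1753
G1 X2.25 Y-3.90 E0.2337
G1 X3.90 Y-2.25 E0.2923
G1 X4.50 Y0.00 E0.3507
G1 X3.90 Y2.25 E0.4091
G1 X2.25 Y3.90 E0.4676
G1 X0.00 Y4.50 E0.5260
G1 X-2.25 Y3.90 E0.5844
G1 X-3.90 Y2.25 E0.6429
G1 X-4.50 Y0.00 E0.7013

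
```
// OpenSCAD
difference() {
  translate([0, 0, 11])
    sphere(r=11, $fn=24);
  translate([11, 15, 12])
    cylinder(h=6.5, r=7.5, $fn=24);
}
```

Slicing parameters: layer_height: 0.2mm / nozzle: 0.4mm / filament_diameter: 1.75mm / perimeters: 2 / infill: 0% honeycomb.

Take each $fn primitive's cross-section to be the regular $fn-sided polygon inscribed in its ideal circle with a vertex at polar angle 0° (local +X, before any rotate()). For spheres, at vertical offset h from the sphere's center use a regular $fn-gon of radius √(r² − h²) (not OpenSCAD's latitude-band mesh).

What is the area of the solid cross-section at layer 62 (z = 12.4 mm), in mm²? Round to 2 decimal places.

369.72 mm²

At z = 12.4 mm: the r=11 sphere slices to a regular 24-gon of circumradius 10.911 (√(r²−h²) with h=1.4 from center) (area = (24/2)·10.911²·sin(360°/24) = 369.72 mm²); the r=7.5 cylinder at (11, 15) contributes a regular 24-gon of circumradius 7.5 (area = (24/2)·7.500²·sin(360°/24) = 174.70 mm²); After the difference (first − rest): starting from the r=11 sphere (369.72 mm²), the r=7.5 cylinder at (11, 15) misses the remaining region (no effect) — area = 369.72 mm². Overall, the cross-section is a single solid region. Net area = 369.72 mm².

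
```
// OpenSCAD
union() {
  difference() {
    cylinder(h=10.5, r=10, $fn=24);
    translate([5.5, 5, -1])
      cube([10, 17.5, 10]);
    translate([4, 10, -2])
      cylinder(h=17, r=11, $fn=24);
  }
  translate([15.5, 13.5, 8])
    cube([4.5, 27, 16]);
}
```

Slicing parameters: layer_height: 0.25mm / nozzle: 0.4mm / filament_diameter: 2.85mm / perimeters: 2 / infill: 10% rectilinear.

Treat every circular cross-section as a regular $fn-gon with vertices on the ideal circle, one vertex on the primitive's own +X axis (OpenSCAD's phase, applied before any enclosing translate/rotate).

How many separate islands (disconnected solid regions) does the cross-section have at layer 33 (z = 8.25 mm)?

At z = 8.25 mm: the r=10 cylinder contributes a regular 24-gon of circumradius 10; the cube at (5.5, 5) is present — its section is the full 10×17.5 rectangle; the cylinder at (4, 10): section is a regular 24-gon, circumradius r=11; Taking the first minus the rest: starting from the r=10 cylinder, the 10×17.5 cube at (5.5, 5) partially overlaps it — only the 5.85 mm² overlap (of its 175.00 mm²) is removed, clipping the outline; the r=11 cylinder at (4, 10) partially overlaps it — only the 121.79 mm² overlap (of its 375.81 mm²) is removed, clipping the outline — 1 connected region; the cube at (15.5, 13.5) is present — its section is the full 4.5×27 rectangle; Merging all regions: the 2 present regions are separate (no shared area or edge), so areas and boundary lengths simply add and each stays a separate island — 2 connected regions. Overall, the cross-section has 2 separate islands. Island count = 2.

2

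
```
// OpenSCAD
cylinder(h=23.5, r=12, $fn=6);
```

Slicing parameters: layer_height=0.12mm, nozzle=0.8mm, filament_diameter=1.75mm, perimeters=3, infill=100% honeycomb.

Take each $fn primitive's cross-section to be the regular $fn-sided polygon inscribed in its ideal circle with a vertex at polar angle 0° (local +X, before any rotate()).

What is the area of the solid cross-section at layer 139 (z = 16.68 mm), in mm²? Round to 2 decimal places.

At z = 16.68 mm: the cylinder: section is a regular 6-gon, circumradius r=12 (area = (6/2)·12.000²·sin(360°/6) = 374.12 mm²). Overall, the cross-section is a single solid region. Net area = 374.12 mm².

374.12 mm²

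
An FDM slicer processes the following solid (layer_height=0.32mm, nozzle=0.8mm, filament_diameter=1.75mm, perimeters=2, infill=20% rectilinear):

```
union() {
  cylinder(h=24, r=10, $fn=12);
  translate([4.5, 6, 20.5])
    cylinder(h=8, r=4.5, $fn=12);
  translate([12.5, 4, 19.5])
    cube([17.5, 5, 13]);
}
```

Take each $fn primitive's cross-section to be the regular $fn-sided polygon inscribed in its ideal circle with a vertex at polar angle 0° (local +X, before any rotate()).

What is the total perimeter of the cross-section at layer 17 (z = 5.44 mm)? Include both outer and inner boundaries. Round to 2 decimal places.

62.12 mm

At z = 5.44 mm: the cylinder: section is a regular 12-gon, circumradius r=10 (perimeter = 2·12·10.000·sin(180°/12) = 62.12 mm); the cylinder at (4.5, 6) is not intersected at this z (z outside [20.5, 28.5]); the cube at (12.5, 4) is not intersected at this z (z outside [19.5, 32.5]); Taking the union: only the r=10 cylinder is present, so the union is just that shape — boundary = 62.12 mm. Overall, the cross-section is a single solid region. Total boundary length (outer) = 62.12 mm.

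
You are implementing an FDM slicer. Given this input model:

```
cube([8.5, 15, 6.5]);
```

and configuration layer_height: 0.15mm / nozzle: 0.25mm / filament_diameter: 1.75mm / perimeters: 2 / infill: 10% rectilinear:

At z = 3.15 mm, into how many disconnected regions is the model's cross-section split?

At z = 3.15 mm: the cube (footprint 8.5×15) is included at this height. The result has 1 disconnected region.

1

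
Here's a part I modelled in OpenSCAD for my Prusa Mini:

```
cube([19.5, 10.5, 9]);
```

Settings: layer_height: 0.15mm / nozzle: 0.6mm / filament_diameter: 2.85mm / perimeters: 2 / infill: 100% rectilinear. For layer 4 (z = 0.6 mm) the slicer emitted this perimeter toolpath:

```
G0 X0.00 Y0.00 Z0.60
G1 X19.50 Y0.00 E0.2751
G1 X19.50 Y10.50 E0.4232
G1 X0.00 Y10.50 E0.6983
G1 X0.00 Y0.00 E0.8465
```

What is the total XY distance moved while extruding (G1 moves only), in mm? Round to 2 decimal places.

60.00 mm

Sum the Euclidean lengths of each G1 segment: total = 60.00 mm.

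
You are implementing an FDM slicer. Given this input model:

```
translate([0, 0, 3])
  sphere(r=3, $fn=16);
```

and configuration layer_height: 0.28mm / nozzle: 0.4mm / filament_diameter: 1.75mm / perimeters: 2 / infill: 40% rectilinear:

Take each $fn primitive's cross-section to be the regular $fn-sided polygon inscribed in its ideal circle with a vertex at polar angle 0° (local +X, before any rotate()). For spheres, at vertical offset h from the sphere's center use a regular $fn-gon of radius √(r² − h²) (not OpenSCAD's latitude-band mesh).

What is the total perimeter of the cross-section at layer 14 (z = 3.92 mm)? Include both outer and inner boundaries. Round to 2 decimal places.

17.83 mm

At z = 3.92 mm: the sphere: section is a regular 16-gon, circumradius = √(r²−h²) = √(3²−0.92²) = 2.855 (perimeter = 2·16·2.855·sin(180°/16) = 17.83 mm). Overall, the cross-section is a single solid region. Total boundary length (outer) = 17.83 mm.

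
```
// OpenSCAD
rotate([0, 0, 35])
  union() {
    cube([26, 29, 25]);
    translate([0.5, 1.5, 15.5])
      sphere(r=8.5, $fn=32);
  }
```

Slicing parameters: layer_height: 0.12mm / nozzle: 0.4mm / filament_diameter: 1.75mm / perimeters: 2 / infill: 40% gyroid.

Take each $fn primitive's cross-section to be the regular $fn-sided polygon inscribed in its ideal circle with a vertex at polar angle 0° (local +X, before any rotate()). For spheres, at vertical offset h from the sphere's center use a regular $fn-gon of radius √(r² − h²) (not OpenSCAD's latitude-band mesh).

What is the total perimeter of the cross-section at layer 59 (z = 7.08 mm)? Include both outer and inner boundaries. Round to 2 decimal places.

At z = 7.08 mm: the cube (footprint 26×29) is included at this height (perimeter 110.00 mm); the r=8.5 sphere at (0.5, 1.5) contributes a regular 32-gon of circumradius √(8.5²−8.42²) = 1.163 (perimeter = 2·32·1.163·sin(180°/32) = 7.30 mm); Combining (union): the regions partially overlap (shared area 3.24 mm²), so the edge portions inside another operand are dropped and the merged outline is re-measured after clipping — boundary = 110.52 mm; (rotated 35° about Z; rotation is an isometry so areas/perimeters/island counts are preserved). Overall, the cross-section is a single solid region. Total boundary length (outer) = 110.52 mm.

110.52 mm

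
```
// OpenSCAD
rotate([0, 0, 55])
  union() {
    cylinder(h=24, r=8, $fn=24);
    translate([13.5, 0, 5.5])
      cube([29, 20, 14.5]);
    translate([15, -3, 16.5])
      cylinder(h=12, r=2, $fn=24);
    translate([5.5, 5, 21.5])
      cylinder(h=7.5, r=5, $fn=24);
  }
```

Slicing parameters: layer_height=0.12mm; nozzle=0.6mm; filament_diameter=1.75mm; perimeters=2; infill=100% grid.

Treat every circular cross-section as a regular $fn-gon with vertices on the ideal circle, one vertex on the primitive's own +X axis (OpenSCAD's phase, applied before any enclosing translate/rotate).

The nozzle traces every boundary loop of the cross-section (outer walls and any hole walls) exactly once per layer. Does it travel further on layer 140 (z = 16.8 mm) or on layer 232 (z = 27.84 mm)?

Layer 140 (z = 16.8): the r=8 cylinder gives a regular 24-gon of circumradius 8 (constant along its height) (perimeter = 2·24·8.000·sin(180°/24) = 50.12 mm); the cube at (13.5, 0) is present — its section is the full 29×20 rectangle (perimeter 98.00 mm); the cylinder at (15, -3): section is a regular 24-gon, circumradius r=2 (perimeter = 2·24·2.000·sin(180°/24) = 12.53 mm); the cylinder at (5.5, 5) is not intersected at this z (z outside [21.5, 29]); Combining (union): the 3 present regions are separate (no shared area or edge), so areas and boundary lengths simply add and each stays a separate island — boundary = 160.65 mm; (rotated 55° about Z; rotation is an isometry so areas/perimeters/island counts are preserved). So its perimeter = 160.65 mm. Layer 232 (z = 27.84): the cylinder does not reach this height (z outside [0, 24]); the cube at (13.5, 0) is not intersected at this z (z outside [5.5, 20]); the r=2 cylinder at (15, -3) gives a regular 24-gon of circumradius 2 (constant along its height) (perimeter = 2·24·2.000·sin(180°/24) = 12.53 mm); the cylinder at (5.5, 5): section is a regular 24-gon, circumradius r=5 (perimeter = 2·24·5.000·sin(180°/24) = 31.33 mm); Taking the union: the 2 present regions are separate (no shared area or edge), so areas and boundary lengths simply add and each stays a separate island — boundary = 43.86 mm; (rotated 55° about Z; rotation is an isometry so areas/perimeters/island counts are preserved). So its perimeter = 43.86 mm. Layer 140 is larger (160.65 vs 43.86 mm).

layer 140 (z = 16.8 mm)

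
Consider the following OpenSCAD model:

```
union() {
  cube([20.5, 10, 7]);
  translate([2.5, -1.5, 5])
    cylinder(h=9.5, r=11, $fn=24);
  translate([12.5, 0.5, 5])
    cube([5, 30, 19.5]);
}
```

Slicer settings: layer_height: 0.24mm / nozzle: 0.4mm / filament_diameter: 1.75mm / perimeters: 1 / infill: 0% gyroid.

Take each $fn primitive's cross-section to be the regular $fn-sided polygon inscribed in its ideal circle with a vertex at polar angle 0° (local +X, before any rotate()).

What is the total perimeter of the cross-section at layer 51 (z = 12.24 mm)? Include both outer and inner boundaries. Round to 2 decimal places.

133.34 mm

At z = 12.24 mm: the cube is not intersected at this z (z outside [0, 7]); the r=11 cylinder at (2.5, -1.5) contributes a regular 24-gon of circumradius 11 (perimeter = 2·24·11.000·sin(180°/24) = 68.92 mm); the cube at (12.5, 0.5) (footprint 5×30) is included at this height (perimeter 70.00 mm); Taking the union: the regions partially overlap (shared area 1.05 mm²), so the edge portions inside another operand are dropped and the merged outline is re-measured after clipping — boundary = 133.34 mm. Overall, the cross-section is a single solid region. Total boundary length (outer) = 133.34 mm.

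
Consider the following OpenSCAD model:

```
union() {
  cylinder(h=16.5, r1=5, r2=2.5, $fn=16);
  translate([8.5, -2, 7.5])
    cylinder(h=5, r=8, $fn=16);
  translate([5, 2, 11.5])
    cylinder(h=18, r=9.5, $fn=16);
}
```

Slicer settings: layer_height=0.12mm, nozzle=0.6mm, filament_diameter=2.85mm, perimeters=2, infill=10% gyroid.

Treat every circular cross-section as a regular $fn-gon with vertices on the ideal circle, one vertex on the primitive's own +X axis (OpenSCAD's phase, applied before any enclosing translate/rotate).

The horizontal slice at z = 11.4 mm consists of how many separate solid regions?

1

At z = 11.4 mm: the cone (r1=5→r2=2.5) has section circumradius 3.273 here — a regular 16-gon; the cylinder at (8.5, -2): section is a regular 16-gon, circumradius r=8; the cylinder at (5, 2) is not intersected at this z (z outside [11.5, 29.5]); Taking the union: the regions partially overlap (shared area 9.89 mm²), so overlapping operands fuse into one piece — 1 connected region. The result has 1 disconnected region.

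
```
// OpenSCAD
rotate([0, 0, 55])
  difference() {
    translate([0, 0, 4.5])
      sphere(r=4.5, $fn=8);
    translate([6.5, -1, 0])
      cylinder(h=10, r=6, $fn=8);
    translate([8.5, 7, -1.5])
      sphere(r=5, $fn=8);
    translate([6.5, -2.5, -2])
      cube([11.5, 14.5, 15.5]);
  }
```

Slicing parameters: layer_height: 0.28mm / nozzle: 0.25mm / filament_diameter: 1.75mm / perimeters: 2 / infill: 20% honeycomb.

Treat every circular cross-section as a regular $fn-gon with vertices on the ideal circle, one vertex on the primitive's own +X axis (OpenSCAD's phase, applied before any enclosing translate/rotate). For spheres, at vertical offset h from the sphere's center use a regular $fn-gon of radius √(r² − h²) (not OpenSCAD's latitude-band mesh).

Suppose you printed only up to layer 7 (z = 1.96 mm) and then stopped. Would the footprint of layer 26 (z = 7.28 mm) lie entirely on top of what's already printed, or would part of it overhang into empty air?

Compare the two slices. At z = 1.96: the sphere: section is a regular 8-gon, circumradius = √(r²−h²) = √(4.5²−2.54²) = 3.715 (area = (8/2)·3.715²·sin(360°/8) = 39.03 mm²); the cylinder at (6.5, -1): section is a regular 8-gon, circumradius r=6 (area = (8/2)·6.000²·sin(360°/8) = 101.82 mm²); the r=5 sphere at (8.5, 7) slices to a regular 8-gon of circumradius 3.609 (√(r²−h²) with h=3.46 from center) (area = (8/2)·3.609²·sin(360°/8) = 36.85 mm²); the cube at (6.5, -2.5) (footprint 11.5×14.5) is included at this height (area 166.75 mm²); After the difference (first − rest): starting from the r=4.5 sphere (39.03 mm²), the r=6 cylinder at (6.5, -1) partially overlaps it — only the 11.20 mm² overlap (of its 101.82 mm²) is removed, clipping the outline; the r=5 sphere at (8.5, 7) misses the remaining region (no effect); the 11.5×14.5 cube at (6.5, -2.5) misses the remaining region (no effect) — area = 27.83 mm²; (whole slice rotated 55° about Z — lengths, areas and connectivity unchanged). At z = 7.28: the r=4.5 sphere contributes a regular 8-gon of circumradius √(4.5²−2.78²) = 3.539 (area = (8/2)·3.539²·sin(360°/8) = 35.42 mm²); the r=6 cylinder at (6.5, -1) contributes a regular 8-gon of circumradius 6 (area = (8/2)·6.000²·sin(360°/8) = 101.82 mm²); the sphere at (8.5, 7) is absent (|z−center|=8.780 > r=5); the 11.5×14.5 cube at (6.5, -2.5) contributes its full rectangle (area 166.75 mm²); Taking the first minus the rest: starting from the r=4.5 sphere (35.42 mm²), the r=6 cylinder at (6.5, -1) partially overlaps it — only the 10.00 mm² overlap (of its 101.82 mm²) is removed, clipping the outline; the 11.5×14.5 cube at (6.5, -2.5) misses the remaining region (no effect) — area = 25.42 mm²; (whole slice rotated 55° about Z — lengths, areas and connectivity unchanged). Checking containment: the cross-section at z = 7.28 is a subset of the cross-section at z = 1.96.

entirely on top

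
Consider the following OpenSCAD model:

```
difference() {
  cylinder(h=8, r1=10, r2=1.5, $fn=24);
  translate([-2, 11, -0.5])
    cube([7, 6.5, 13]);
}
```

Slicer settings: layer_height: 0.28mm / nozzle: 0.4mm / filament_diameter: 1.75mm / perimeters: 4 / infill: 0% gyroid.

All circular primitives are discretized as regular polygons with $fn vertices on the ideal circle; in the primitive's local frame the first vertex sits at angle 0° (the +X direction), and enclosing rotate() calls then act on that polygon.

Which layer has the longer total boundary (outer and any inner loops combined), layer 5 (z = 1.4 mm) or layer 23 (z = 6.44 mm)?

layer 5 (z = 1.4 mm)

Layer 5 (z = 1.4): the cone: at t=0.175 of its height the radius interpolates to r₁+(r₂−r₁)t = 8.512, giving a regular 24-gon of that circumradius (perimeter = 2·24·8.512·sin(180°/24) = 53.33 mm); the 7×6.5 cube at (-2, 11) contributes its full rectangle (perimeter 27.00 mm); After the difference (first − rest): starting from the cone, the 7×6.5 cube at (-2, 11) misses the remaining region (no effect) — boundary = 53.33 mm. So its perimeter = 53.33 mm. Layer 23 (z = 6.44): the cone (r1=10→r2=1.5) has section circumradius 3.157 here — a regular 24-gon (perimeter = 2·24·3.157·sin(180°/24) = 19.78 mm); the 7×6.5 cube at (-2, 11) contributes its full rectangle (perimeter 27.00 mm); Taking the first minus the rest: starting from the cone, the 7×6.5 cube at (-2, 11) misses the remaining region (no effect) — boundary = 19.78 mm. So its perimeter = 19.78 mm. Layer 5 is larger (53.33 vs 19.78 mm).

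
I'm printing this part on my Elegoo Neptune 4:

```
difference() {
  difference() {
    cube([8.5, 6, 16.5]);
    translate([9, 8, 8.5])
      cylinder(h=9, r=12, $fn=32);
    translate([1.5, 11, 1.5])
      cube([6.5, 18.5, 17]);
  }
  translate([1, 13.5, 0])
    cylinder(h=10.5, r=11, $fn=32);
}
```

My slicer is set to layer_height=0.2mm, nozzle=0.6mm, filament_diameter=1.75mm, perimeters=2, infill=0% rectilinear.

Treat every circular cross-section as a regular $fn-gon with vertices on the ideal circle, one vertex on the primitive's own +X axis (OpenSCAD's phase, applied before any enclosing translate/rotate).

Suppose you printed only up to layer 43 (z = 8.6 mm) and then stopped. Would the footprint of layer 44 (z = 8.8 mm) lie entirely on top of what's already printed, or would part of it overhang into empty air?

entirely on top

Compare the two slices. At z = 8.6: the cube (footprint 8.5×6) is included at this height (area 51.00 mm²); the r=12 cylinder at (9, 8) contributes a regular 32-gon of circumradius 12 (area = (32/2)·12.000²·sin(360°/32) = 449.49 mm²); the cube at (1.5, 11) is present — its section is the full 6.5×18.5 rectangle (area 120.25 mm²); Subtracting the remaining from the first: starting from the 8.5×6 cube (51.00 mm²), the r=12 cylinder at (9, 8) partially overlaps it — only the 50.99 mm² overlap (of its 449.49 mm²) is removed, clipping the outline; the 6.5×18.5 cube at (1.5, 11) misses the remaining region (no effect) — area = 0.01 mm²; the cylinder at (1, 13.5): section is a regular 32-gon, circumradius r=11 (area = (32/2)·11.000²·sin(360°/32) = 377.69 mm²); Subtracting the remaining from the first: starting from that combined region (0.01 mm²), the r=11 cylinder at (1, 13.5) misses the remaining region (no effect) — area = 0.01 mm². At z = 8.8: the 8.5×6 cube contributes its full rectangle (area 51.00 mm²); the r=12 cylinder at (9, 8) contributes a regular 32-gon of circumradius 12 (area = (32/2)·12.000²·sin(360°/32) = 449.49 mm²); the cube at (1.5, 11) (footprint 6.5×18.5) is included at this height (area 120.25 mm²); After the difference (first − rest): starting from the 8.5×6 cube (51.00 mm²), the r=12 cylinder at (9, 8) partially overlaps it — only the 50.99 mm² overlap (of its 449.49 mm²) is removed, clipping the outline; the 6.5×18.5 cube at (1.5, 11) misses the remaining region (no effect) — area = 0.01 mm²; the r=11 cylinder at (1, 13.5) contributes a regular 32-gon of circumradius 11 (area = (32/2)·11.000²·sin(360°/32) = 377.69 mm²); Taking the first minus the rest: starting from that combined region (0.01 mm²), the r=11 cylinder at (1, 13.5) misses the remaining region (no effect) — area = 0.01 mm². Checking containment: the cross-section at z = 8.8 is a subset of the cross-section at z = 8.6.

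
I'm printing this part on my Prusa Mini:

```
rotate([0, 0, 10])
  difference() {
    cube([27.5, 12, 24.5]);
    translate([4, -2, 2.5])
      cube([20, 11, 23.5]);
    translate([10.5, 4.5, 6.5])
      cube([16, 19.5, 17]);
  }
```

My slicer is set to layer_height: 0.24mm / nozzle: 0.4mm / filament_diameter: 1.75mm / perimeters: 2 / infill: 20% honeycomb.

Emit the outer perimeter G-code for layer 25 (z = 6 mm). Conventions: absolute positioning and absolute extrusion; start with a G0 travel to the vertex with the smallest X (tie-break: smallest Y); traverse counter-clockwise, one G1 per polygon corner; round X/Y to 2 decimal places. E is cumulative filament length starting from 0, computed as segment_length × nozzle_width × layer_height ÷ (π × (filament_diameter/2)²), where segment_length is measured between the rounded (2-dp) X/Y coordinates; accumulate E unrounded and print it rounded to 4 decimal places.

G0 X-2.08 Y11.82 Z6.00
G1 X0.00 Y0.00 E0.4790
G1 X3.94 Y0.69 E0.6387
G1 X2.38 Y9.56 E0.9981
G1 X22.07 Y13.03 E1.7961
G1 X23.64 Y4.17 E2.1552
G1 X27.08 Y4.78 E2.2947
G1 X25.00 Y16.59 E2.7733
G1 X-2.08 Y11.82 E3.8707

At z = 6 mm: the cube (footprint 27.5×12) is included at this height; the cube at (4, -2) is present — its section is the full 20×11 rectangle; the cube at (10.5, 4.5) does not reach this height (z outside [6.5, 23.5]); After the difference (first − rest): starting from the 27.5×12 cube, the 20×11 cube at (4, -2) partially overlaps it — only the 180.00 mm² overlap (of its 220.00 mm²) is removed, clipping the outline — 1 connected region; (whole slice rotated 10° about Z — lengths, areas and connectivity unchanged). The outline is a single polygon with 8 vertices. Extrusion per mm of travel: 0.4 × 0.24 / (π × 0.875²) = 0.039912. Accumulating E over each segment gives final E = 3.8707.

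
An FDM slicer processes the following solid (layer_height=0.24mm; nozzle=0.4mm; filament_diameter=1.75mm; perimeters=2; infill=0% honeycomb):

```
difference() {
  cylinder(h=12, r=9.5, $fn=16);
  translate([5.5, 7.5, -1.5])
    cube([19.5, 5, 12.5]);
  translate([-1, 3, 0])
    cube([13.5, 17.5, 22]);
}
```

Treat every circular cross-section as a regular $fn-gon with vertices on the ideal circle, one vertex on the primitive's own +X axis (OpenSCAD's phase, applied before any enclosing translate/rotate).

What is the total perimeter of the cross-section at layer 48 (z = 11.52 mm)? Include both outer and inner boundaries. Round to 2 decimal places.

62.72 mm

At z = 11.52 mm: the cylinder: section is a regular 16-gon, circumradius r=9.5 (perimeter = 2·16·9.500·sin(180°/16) = 59.31 mm); the cube at (5.5, 7.5) is absent (z outside [-1.5, 11]); the cube at (-1, 3) (footprint 13.5×17.5) is included at this height (perimeter 62.00 mm); After the difference (first − rest): starting from the r=9.5 cylinder, the 13.5×17.5 cube at (-1, 3) partially overlaps it — only the 47.87 mm² overlap (of its 236.25 mm²) is removed, clipping the outline — boundary = 62.72 mm. Overall, the cross-section is a single solid region. Total boundary length (outer) = 62.72 mm.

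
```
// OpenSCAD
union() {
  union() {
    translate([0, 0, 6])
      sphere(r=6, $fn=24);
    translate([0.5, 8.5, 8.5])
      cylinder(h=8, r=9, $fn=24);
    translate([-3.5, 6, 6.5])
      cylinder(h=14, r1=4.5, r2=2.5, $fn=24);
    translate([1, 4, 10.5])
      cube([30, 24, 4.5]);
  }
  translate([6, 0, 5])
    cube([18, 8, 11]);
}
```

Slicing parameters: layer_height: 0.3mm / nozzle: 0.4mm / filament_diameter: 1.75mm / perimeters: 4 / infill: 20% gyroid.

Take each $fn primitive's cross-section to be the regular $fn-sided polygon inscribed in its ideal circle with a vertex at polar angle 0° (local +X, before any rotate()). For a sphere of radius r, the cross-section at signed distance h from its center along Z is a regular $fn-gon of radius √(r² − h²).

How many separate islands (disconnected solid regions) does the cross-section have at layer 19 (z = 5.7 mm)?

2

At z = 5.7 mm: the sphere: section is a regular 24-gon, circumradius = √(r²−h²) = √(6²−0.3²) = 5.992; the cylinder at (0.5, 8.5) is absent (z outside [8.5, 16.5]); the cone at (-3.5, 6) does not reach this height (z outside [6.5, 20.5]); the cube at (1, 4) is not intersected at this z (z outside [10.5, 15]); Combining (union): only the r=6 sphere is present, so the union is just that shape — 1 connected region; the cube at (6, 0) is present — its section is the full 18×8 rectangle; Combining (union): the 2 present regions are separate (no shared area or edge), so areas and boundary lengths simply add and each stays a separate island — 2 connected regions. Overall, the cross-section has 2 separate islands. Island count = 2.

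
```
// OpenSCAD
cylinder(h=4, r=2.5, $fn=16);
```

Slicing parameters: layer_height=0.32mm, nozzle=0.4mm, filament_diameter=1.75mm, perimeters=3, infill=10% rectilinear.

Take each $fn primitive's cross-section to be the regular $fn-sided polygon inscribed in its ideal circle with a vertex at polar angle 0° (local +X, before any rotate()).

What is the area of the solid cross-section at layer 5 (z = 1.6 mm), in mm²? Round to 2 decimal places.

At z = 1.6 mm: the r=2.5 cylinder contributes a regular 16-gon of circumradius 2.5 (area = (16/2)·2.500²·sin(360°/16) = 19.13 mm²). Overall, the cross-section is a single solid region. Net area = 19.13 mm².

19.13 mm²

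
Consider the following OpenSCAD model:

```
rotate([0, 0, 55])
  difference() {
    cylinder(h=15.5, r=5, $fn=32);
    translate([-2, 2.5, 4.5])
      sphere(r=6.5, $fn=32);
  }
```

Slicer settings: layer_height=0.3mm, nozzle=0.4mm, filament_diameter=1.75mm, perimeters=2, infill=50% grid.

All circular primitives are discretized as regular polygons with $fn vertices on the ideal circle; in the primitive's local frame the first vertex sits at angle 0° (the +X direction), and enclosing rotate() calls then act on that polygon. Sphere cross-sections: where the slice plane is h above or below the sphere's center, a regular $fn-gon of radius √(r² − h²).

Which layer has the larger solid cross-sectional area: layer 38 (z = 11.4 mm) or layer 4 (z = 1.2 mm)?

layer 38 (z = 11.4 mm)

Layer 38 (z = 11.4): the cylinder: section is a regular 32-gon, circumradius r=5 (area = (32/2)·5.000²·sin(360°/32) = 78.04 mm²); the sphere at (-2, 2.5) is absent (|z−center|=6.900 > r=6.5); Taking the first minus the rest: none of the subtracted shapes is present at this height, so the r=5 cylinder is unchanged — area = 78.04 mm²; (whole slice rotated 55° about Z — lengths, areas and connectivity unchanged). So its area = 78.04 mm². Layer 4 (z = 1.2): the r=5 cylinder contributes a regular 32-gon of circumradius 5 (area = (32/2)·5.000²·sin(360°/32) = 78.04 mm²); the r=6.5 sphere at (-2, 2.5) slices to a regular 32-gon of circumradius 5.600 (√(r²−h²) with h=3.3 from center) (area = (32/2)·5.600²·sin(360°/32) = 97.89 mm²); After the difference (first − rest): starting from the r=5 cylinder (78.04 mm²), the r=6.5 sphere at (-2, 2.5) partially overlaps it — only the 54.04 mm² overlap (of its 97.89 mm²) is removed, clipping the outline — area = 24.00 mm²; (rotated 55° about Z; rotation is an isometry so areas/perimeters/island counts are preserved). So its area = 24.00 mm². Layer 38 is larger (78.04 vs 24.00 mm²).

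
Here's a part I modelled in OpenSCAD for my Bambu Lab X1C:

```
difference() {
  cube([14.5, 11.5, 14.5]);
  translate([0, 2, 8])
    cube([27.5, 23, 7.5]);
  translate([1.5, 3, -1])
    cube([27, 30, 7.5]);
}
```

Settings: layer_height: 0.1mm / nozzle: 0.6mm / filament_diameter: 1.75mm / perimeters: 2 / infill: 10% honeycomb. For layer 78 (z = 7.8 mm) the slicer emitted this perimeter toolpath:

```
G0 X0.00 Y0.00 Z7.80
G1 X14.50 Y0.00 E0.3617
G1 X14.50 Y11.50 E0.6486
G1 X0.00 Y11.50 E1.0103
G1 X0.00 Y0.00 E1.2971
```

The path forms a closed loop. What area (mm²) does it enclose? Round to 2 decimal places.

166.75 mm²

Apply the shoelace formula to the sequence of (X, Y) vertices; enclosed area = 166.75 mm².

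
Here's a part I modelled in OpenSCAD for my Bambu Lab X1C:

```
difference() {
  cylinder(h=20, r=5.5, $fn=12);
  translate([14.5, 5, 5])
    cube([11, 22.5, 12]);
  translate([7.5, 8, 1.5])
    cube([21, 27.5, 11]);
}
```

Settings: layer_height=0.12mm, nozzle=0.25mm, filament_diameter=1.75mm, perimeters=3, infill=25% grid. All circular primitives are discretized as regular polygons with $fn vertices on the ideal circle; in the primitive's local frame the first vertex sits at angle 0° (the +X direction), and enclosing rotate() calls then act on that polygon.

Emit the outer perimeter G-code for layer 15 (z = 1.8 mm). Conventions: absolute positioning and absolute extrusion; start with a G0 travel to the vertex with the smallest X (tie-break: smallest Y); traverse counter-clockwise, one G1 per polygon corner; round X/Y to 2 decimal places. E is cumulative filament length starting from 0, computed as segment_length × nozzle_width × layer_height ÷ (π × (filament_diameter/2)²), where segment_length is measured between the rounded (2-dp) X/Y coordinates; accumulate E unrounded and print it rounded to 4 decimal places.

G0 X-5.50 Y0.00 Z1.80
G1 X-4.76 Y-2.75 E0.0355
G1 X-2.75 Y-4.76 E0.0710
G1 X0.00 Y-5.50 E0.1065
G1 X2.75 Y-4.76 E0.1420
G1 X4.76 Y-2.75 E0.1775
G1 X5.50 Y0.00 E0.2130
G1 X4.76 Y2.75 E0.2485
G1 X2.75 Y4.76 E0.2840
G1 X0.00 Y5.50 E0.3195
G1 X-2.75 Y4.76 E0.3550
G1 X-4.76 Y2.75 E0.3905
G1 X-5.50 Y0.00 E0.4260

At z = 1.8 mm: the r=5.5 cylinder gives a regular 12-gon of circumradius 5.5 (constant along its height); the cube at (14.5, 5) does not reach this height (z outside [5, 17]); the cube at (7.5, 8) (footprint 21×27.5) is included at this height; Taking the first minus the rest: starting from the r=5.5 cylinder, the 21×27.5 cube at (7.5, 8) misses the remaining region (no effect) — 1 connected region. The outline is a single polygon with 12 vertices. Extrusion per mm of travel: 0.25 × 0.12 / (π × 0.875²) = 0.012473. Accumulating E over each segment gives final E = 0.4260.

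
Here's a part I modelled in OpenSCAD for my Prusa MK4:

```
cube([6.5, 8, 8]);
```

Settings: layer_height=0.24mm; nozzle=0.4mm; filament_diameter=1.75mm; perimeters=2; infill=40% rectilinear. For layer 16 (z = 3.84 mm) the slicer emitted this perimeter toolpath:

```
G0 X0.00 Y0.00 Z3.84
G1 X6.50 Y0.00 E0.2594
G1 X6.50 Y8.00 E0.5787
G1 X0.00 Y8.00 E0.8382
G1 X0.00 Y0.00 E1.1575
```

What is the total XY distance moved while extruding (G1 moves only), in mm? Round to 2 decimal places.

Sum the Euclidean lengths of each G1 segment: total = 29.00 mm.

29.00 mm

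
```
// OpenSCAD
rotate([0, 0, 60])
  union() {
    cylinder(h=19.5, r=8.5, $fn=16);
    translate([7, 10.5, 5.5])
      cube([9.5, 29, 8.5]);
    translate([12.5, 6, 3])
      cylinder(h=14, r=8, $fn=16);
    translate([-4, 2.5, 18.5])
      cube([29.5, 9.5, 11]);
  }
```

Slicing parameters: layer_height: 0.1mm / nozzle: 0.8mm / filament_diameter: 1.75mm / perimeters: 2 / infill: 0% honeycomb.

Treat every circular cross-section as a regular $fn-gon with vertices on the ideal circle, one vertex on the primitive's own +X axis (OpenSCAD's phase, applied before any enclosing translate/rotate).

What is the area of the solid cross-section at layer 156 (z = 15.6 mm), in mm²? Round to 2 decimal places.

At z = 15.6 mm: the r=8.5 cylinder gives a regular 16-gon of circumradius 8.5 (constant along its height) (area = (16/2)·8.500²·sin(360°/16) = 221.19 mm²); the cube at (7, 10.5) does not reach this height (z outside [5.5, 14]); the cylinder at (12.5, 6): section is a regular 16-gon, circumradius r=8 (area = (16/2)·8.000²·sin(360°/16) = 195.93 mm²); the cube at (-4, 2.5) does not reach this height (z outside [18.5, 29.5]); Combining (union): the regions partially overlap — summed areas 417.12 mm² minus the doubly-counted overlap 14.07 mm² gives 403.06 mm² — area = 403.06 mm²; (whole slice rotated 60° about Z — lengths, areas and connectivity unchanged). Overall, the cross-section is a single solid region. Net area = 403.06 mm².

403.06 mm²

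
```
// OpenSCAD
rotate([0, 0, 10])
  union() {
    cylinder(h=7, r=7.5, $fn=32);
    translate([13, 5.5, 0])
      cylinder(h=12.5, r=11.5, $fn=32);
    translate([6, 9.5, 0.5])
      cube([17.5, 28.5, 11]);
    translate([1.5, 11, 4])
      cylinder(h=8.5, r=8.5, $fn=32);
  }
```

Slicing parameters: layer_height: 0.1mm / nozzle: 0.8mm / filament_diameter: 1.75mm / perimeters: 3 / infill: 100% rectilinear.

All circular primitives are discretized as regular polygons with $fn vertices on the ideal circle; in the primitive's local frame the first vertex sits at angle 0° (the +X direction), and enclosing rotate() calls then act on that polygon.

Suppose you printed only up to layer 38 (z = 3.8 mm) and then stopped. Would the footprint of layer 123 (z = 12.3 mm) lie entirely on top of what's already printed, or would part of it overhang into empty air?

part overhangs

Compare the two slices. At z = 3.8: the r=7.5 cylinder contributes a regular 32-gon of circumradius 7.5 (area = (32/2)·7.500²·sin(360°/32) = 175.58 mm²); the r=11.5 cylinder at (13, 5.5) gives a regular 32-gon of circumradius 11.5 (constant along its height) (area = (32/2)·11.500²·sin(360°/32) = 412.81 mm²); the 17.5×28.5 cube at (6, 9.5) contributes its full rectangle (area 498.75 mm²); the cylinder at (1.5, 11) is absent (z outside [4, 12.5]); Combining (union): the regions partially overlap — summed areas 1087.14 mm² minus the doubly-counted overlap 145.56 mm² gives 941.58 mm² — area = 941.58 mm²; (whole slice rotated 10° about Z — lengths, areas and connectivity unchanged). At z = 12.3: the cylinder is not intersected at this z (z outside [0, 7]); the r=11.5 cylinder at (13, 5.5) contributes a regular 32-gon of circumradius 11.5 (area = (32/2)·11.500²·sin(360°/32) = 412.81 mm²); the cube at (6, 9.5) does not reach this height (z outside [0.5, 11.5]); the r=8.5 cylinder at (1.5, 11) contributes a regular 32-gon of circumradius 8.5 (area = (32/2)·8.500²·sin(360°/32) = 225.52 mm²); Combining (union): the regions partially overlap — summed areas 638.34 mm² minus the doubly-counted overlap 75.12 mm² gives 563.22 mm² — area = 563.22 mm²; (rotated 10° about Z; rotation is an isometry so areas/perimeters/island counts are preserved). Checking containment: at z = 12.3 the cross-section extends beyond the z = 3.8 cross-section by about 122.28 mm².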